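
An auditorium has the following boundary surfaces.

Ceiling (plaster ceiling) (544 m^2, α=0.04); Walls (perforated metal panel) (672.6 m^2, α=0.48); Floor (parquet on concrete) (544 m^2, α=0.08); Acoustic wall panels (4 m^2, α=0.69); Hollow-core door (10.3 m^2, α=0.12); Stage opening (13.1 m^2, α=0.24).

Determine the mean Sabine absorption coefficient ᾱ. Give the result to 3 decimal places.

0.221

Total surface area S = 1788.0 m^2.
Σ(Sᵢαᵢ) = 544*0.04 + 672.6*0.48 + 544*0.08 + 4*0.69 + 10.3*0.12 + 13.1*0.24 = 395.268.
ᾱ = 395.268 / 1788.0 = 0.221.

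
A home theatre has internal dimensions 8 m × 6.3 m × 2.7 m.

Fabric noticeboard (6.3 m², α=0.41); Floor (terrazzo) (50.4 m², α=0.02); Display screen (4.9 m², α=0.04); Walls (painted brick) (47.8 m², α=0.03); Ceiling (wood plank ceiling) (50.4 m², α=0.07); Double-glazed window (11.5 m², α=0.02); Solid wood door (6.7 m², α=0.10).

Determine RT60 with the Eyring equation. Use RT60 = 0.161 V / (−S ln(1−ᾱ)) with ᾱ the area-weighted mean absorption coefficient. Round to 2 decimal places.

2.21 s

S = Σ Sᵢ = 178.0 m².
Σ(Sᵢαᵢ) = 6.3·0.41 + 50.4·0.02 + 4.9·0.04 + 47.8·0.03 + 50.4·0.07 + 11.5·0.02 + 6.7·0.10 = 9.649.
Mean coefficient ᾱ = A/S = 0.0542.
−S·ln(1−ᾱ) = −178.0 × ln(1 − 0.0542) = 9.919.
V = 8 × 6.3 × 2.7 = 136.08 m³.
RT60 = 0.161 × 136.08 / 9.919 = 2.21 s.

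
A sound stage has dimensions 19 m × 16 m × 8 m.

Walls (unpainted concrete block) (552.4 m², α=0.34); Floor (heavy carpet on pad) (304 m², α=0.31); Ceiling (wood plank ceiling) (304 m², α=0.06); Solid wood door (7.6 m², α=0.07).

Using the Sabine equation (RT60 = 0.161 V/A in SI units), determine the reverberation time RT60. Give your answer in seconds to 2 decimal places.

A = Σ Sᵢαᵢ = 552.4·0.34 + 304·0.31 + 304·0.06 + 7.6·0.07 = 300.828 sabins.
Volume V = 19 × 16 × 8 = 2432 m³.
Sabine: RT60 = 0.161 × 2432 / 300.828 = 1.30 s.

1.30 sec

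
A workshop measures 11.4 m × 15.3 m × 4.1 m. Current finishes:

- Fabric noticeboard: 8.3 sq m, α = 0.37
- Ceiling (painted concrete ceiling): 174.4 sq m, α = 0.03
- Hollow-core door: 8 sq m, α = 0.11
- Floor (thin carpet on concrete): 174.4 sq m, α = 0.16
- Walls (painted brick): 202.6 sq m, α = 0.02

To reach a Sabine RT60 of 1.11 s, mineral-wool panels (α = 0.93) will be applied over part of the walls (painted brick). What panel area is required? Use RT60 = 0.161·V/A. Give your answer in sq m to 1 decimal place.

Equivalent absorption area: A₁ = 8.3*0.37 + 174.4*0.03 + 8*0.11 + 174.4*0.16 + 202.6*0.02 = 41.139 sq m.
V = 715.122 m³. Target absorption A₂ = 0.161 × 715.122 / 1.11 = 103.725 sabins.
Absorption to add: 103.725 − 41.139 = 62.586 sabins.
Net gain per sq m: Δα = 0.93 − 0.02 = 0.91.
Panel area = 62.586 / 0.91 = 68.8 sq m.

68.8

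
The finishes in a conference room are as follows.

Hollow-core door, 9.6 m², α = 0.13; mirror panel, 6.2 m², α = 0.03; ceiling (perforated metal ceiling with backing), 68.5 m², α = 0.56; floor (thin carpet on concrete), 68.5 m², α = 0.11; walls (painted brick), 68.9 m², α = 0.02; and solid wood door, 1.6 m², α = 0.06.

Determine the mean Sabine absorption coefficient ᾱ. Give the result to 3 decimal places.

Total surface area S = 223.3 m².
Σ(Sᵢαᵢ) = 9.6*0.13 + 6.2*0.03 + 68.5*0.56 + 68.5*0.11 + 68.9*0.02 + 1.6*0.06 = 48.803.
ᾱ = A/S = 0.219.

0.219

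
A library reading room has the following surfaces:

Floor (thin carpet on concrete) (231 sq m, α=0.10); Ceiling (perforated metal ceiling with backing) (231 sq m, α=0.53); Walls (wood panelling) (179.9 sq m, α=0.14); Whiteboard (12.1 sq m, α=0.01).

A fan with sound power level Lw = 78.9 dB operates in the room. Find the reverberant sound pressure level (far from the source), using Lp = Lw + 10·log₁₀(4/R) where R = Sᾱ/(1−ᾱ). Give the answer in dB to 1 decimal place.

61.3 dB

Σ(Sᵢαᵢ) = 231×0.10 + 231×0.53 + 179.9×0.14 + 12.1×0.01 = 170.837; total area S = 654.0 sq m.
ᾱ = 170.837/654.0 = 0.2612; R = Sᾱ/(1−ᾱ) = 170.837/(1−0.2612) = 231.236 sq m.
Lp = 78.9 + 10·log₁₀(4/231.236) = 78.9 + (-17.62) = 61.3 dB.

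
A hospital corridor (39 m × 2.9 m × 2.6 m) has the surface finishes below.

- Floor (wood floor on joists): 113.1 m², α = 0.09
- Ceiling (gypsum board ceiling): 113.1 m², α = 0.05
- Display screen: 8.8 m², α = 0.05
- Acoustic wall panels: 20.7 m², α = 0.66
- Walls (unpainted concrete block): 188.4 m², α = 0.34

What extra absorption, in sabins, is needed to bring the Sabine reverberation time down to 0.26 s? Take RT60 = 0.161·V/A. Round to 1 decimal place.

A₁ = Σ Sᵢαᵢ = 113.1*0.09 + 113.1*0.05 + 8.8*0.05 + 20.7*0.66 + 188.4*0.34 = 93.992 sabins.
V = 294.06 m³. Required absorption A₂ = 0.161 × 294.06 / 0.26 = 182.091 sabins.
Additional absorption ΔA = 182.091 − 93.992 = 88.1 sabins.

88.1 sabins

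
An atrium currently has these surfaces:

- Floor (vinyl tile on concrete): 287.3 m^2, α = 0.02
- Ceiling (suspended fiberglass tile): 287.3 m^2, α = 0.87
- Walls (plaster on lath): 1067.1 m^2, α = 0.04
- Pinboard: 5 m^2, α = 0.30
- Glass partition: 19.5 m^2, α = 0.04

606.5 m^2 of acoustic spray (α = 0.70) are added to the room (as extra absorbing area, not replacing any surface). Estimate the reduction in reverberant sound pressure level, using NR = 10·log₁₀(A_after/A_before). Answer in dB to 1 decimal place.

A_before = Σ Sᵢαᵢ = 287.3*0.02 + 287.3*0.87 + 1067.1*0.04 + 5*0.30 + 19.5*0.04 = 300.661 sabins.
Treatment contributes 606.5·0.70 = 424.550 sabins.
New total A_after = 725.211 sabins.
Reduction = 10 log₁₀(A_after/A_before) = 10 log₁₀(2.4121) = 3.8 dB.

3.8 dB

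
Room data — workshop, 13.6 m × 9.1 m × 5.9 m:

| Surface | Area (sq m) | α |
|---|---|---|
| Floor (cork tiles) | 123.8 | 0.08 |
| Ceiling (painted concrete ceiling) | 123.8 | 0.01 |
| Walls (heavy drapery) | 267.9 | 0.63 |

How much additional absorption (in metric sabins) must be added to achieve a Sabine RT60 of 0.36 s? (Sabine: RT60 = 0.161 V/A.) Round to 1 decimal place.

Equivalent absorption area: A₁ = 123.8*0.08 + 123.8*0.01 + 267.9*0.63 = 179.919 sq m.
V = 730.184 m³. Required absorption A₂ = 0.161 × 730.184 / 0.36 = 326.555 sabins.
Shortfall: 326.555 − 179.919 = 146.6 sabins.

146.6 sabins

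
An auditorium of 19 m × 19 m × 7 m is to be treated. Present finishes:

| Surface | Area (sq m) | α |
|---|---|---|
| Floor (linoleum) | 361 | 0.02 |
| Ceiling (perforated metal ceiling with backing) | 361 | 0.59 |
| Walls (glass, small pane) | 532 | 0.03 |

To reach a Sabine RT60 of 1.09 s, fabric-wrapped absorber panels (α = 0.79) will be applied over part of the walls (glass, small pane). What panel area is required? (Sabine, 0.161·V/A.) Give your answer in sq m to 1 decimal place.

Total absorption A₁ = 361·0.02 + 361·0.59 + 532·0.03
  = 7.220 + 212.990 + 15.960 = 236.170 sq m sabins.
V = 2527 m³. Target absorption A₂ = 0.161 × 2527 / 1.09 = 373.254 sabins.
ΔA needed = 373.254 − 236.170 = 137.084 sabins.
Each sq m of panel replacing the walls (glass, small pane) adds (0.79 − 0.03) = 0.76 sabins.
Panel area = 137.084 / 0.76 = 180.4 sq m.

180.4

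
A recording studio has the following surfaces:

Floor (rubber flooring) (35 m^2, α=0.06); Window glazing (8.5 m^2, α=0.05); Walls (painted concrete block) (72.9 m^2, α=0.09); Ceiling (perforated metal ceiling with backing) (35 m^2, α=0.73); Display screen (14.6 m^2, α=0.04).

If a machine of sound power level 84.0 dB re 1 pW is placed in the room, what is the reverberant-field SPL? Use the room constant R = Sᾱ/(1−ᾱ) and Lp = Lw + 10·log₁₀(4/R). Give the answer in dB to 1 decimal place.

A = 35.220 sabins; S = 166.0 m^2.
ᾱ = 35.220/166.0 = 0.2122; R = Sᾱ/(1−ᾱ) = 35.220/(1−0.2122) = 44.707 m^2.
Lp = 84.0 + 10·log₁₀(4/44.707) = 84.0 + (-10.48) = 73.5 dB.

73.5 dB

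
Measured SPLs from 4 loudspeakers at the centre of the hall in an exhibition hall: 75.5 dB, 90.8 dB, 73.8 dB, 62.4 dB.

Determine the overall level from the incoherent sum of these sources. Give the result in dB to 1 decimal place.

91.0 dB

Sum in the linear (power) domain: Σ 10^(Lᵢ/10) = 10^(75.5/10) + 10^(90.8/10) + 10^(73.8/10) + 10^(62.4/10) = 1.263e+09.
Back to dB: 10·log₁₀ Σ = 91.0 dB.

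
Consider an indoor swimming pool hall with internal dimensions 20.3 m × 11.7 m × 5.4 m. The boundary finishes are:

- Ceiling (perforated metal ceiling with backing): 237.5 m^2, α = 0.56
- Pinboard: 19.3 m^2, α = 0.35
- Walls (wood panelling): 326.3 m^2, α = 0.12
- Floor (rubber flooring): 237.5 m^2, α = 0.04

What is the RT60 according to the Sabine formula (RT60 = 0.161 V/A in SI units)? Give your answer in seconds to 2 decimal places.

A = Σ Sᵢαᵢ = 237.5×0.56 + 19.3×0.35 + 326.3×0.12 + 237.5×0.04 = 188.411 sabins.
Room volume: 1282.554 m³.
RT60 = 0.161 · V / A = 0.161 × 1282.554 / 188.411 = 1.10 s.

1.10 s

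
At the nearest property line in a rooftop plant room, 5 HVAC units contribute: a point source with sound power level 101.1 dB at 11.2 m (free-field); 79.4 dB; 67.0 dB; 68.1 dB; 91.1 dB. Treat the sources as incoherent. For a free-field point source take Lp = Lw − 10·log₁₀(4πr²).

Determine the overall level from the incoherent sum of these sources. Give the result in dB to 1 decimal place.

91.4 dB

Source at 11.2 m: Lp = 101.1 − 10·log₁₀(4π·11.2²) = 101.1 − 10·log₁₀(1576.326) = 69.1 dB.
Σ 10^(Lᵢ/10) = 1.395e+09.
Combined level = 10 log₁₀(1.395e+09) = 91.4 dB.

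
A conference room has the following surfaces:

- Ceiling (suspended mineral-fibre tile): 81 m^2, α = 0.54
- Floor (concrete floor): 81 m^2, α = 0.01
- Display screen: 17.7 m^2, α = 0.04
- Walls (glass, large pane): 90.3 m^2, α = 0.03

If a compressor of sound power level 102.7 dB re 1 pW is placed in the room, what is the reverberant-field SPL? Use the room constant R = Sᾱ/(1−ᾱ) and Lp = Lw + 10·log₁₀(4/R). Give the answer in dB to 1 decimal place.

91.1 dB

A = 47.967 sabins; S = 270.0 m^2.
ᾱ = 0.1777, so room constant R = A/(1−ᾱ) = 58.333 m^2.
Lp = 102.7 + 10·log₁₀(4/58.333) = 102.7 + (-11.64) = 91.1 dB.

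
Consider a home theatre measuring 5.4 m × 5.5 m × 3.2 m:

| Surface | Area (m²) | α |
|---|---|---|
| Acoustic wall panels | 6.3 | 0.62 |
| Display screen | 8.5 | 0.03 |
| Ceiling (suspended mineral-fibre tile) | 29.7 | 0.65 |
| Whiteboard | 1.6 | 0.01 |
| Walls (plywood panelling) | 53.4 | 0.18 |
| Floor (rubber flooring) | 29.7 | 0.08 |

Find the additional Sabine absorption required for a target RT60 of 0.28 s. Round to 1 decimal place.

19.2 sabins

Total absorption A₁ = 6.3·0.62 + 8.5·0.03 + 29.7·0.65 + 1.6·0.01 + 53.4·0.18 + 29.7·0.08
  = 3.906 + 0.255 + 19.305 + 0.016 + 9.612 + 2.376 = 35.470 m² sabins.
V = 95.04 m³. Required absorption A₂ = 0.161 × 95.04 / 0.28 = 54.648 sabins.
Additional absorption ΔA = 54.648 − 35.470 = 19.2 sabins.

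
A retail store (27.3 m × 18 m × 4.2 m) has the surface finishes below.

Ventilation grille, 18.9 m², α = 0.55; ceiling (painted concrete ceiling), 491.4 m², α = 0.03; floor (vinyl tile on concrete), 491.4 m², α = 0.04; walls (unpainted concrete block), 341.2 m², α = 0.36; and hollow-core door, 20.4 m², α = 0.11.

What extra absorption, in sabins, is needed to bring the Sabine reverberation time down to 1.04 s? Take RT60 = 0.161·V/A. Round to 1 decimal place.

Equivalent absorption area: A₁ = 18.9·0.55 + 491.4·0.03 + 491.4·0.04 + 341.2·0.36 + 20.4·0.11 = 169.869 m².
For T = 1.04 s, need A₂ = 0.161·V/T = 0.161·2063.88/1.04 = 319.505 sabins.
Additional absorption ΔA = 319.505 − 169.869 = 149.6 sabins.

149.6 sabins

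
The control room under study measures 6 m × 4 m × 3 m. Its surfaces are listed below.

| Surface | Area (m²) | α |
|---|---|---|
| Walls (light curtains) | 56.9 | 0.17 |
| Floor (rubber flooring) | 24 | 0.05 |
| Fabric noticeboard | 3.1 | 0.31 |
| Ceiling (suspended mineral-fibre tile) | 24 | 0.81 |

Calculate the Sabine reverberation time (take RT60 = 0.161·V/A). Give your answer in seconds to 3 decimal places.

A = Σ Sᵢαᵢ = 56.9*0.17 + 24*0.05 + 3.1*0.31 + 24*0.81 = 31.274 sabins.
Room volume: 72 m³.
Sabine: RT60 = 0.161 × 72 / 31.274 = 0.371 s.

0.371 s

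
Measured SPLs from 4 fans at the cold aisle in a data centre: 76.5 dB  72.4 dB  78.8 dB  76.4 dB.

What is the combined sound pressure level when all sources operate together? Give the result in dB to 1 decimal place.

Σ 10^(Lᵢ/10) = 1.816e+08.
L_total = 10·log₁₀(1.816e+08) = 82.6 dB.

82.6 dB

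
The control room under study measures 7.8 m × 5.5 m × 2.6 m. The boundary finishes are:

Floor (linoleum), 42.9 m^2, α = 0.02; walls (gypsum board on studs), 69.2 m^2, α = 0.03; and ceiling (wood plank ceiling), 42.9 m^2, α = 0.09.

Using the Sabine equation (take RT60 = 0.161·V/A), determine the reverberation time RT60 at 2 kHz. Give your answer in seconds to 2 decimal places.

2.64 seconds

A = Σ Sᵢαᵢ = 42.9·0.02 + 69.2·0.03 + 42.9·0.09 = 6.795 sabins.
Volume V = 7.8 × 5.5 × 2.6 = 111.54 m³.
Sabine: RT60 = 0.161 × 111.54 / 6.795 = 2.64 s.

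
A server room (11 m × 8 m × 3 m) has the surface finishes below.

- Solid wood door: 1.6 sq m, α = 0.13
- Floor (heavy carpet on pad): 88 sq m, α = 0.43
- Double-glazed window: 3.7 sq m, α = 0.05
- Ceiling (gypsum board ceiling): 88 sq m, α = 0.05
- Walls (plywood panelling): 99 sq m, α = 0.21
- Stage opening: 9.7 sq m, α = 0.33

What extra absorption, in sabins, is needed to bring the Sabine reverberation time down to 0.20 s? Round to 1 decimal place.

Equivalent absorption area: A₁ = 1.6·0.13 + 88·0.43 + 3.7·0.05 + 88·0.05 + 99·0.21 + 9.7·0.33 = 66.624 sq m.
For T = 0.20 s, need A₂ = 0.161·V/T = 0.161·264/0.20 = 212.520 sabins.
Additional absorption ΔA = 212.520 − 66.624 = 145.9 sabins.

145.9 sabins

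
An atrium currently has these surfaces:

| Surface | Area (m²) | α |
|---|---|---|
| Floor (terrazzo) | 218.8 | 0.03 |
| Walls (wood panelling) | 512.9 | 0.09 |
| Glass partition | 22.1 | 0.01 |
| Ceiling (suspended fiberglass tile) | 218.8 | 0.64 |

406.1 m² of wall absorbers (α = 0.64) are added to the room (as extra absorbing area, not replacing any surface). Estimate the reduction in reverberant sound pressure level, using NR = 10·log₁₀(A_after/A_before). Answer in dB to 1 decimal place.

Equivalent absorption area: A_before = 218.8·0.03 + 512.9·0.09 + 22.1·0.01 + 218.8·0.64 = 192.978 m².
Added absorption = 406.1 × 0.64 = 259.904 sabins.
New total A_after = 452.882 sabins.
Reduction = 10 log₁₀(A_after/A_before) = 10 log₁₀(2.3468) = 3.7 dB.

3.7 dB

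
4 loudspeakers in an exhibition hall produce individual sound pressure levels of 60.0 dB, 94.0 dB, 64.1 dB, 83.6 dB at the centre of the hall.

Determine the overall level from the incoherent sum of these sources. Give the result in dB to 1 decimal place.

Sum in the linear (power) domain: Σ 10^(Lᵢ/10) = 10^(60.0/10) + 10^(94.0/10) + 10^(64.1/10) + 10^(83.6/10) = 2.745e+09.
Back to dB: 10·log₁₀ Σ = 94.4 dB.

94.4 dB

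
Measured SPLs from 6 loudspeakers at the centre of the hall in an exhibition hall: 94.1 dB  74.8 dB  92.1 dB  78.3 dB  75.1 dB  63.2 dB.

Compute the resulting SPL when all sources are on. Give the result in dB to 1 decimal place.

96.4 dB

Sum in the linear (power) domain: Σ 10^(Lᵢ/10) = 10^(94.1/10) + 10^(74.8/10) + 10^(92.1/10) + 10^(78.3/10) + 10^(75.1/10) + 10^(63.2/10) = 4.324e+09.
L_total = 10·log₁₀(4.324e+09) = 96.4 dB.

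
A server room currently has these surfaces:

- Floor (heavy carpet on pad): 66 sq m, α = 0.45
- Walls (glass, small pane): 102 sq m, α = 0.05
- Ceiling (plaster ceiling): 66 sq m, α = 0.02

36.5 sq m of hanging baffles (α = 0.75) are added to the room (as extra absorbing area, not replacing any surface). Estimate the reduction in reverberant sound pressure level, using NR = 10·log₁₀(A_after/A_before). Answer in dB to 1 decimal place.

2.4 dB

A_before = Σ Sᵢαᵢ = 66·0.45 + 102·0.05 + 66·0.02 = 36.120 sabins.
Treatment contributes 36.5·0.75 = 27.375 sabins.
A_after = 36.120 + 27.375 = 63.495 sabins.
Reduction = 10 log₁₀(A_after/A_before) = 10 log₁₀(1.7579) = 2.4 dB.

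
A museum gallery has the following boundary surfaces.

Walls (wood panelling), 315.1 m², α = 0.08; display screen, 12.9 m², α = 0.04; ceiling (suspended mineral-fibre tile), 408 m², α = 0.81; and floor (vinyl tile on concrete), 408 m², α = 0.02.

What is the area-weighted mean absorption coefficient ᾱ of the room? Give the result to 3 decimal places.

S = Σ Sᵢ = 315.1 + 12.9 + 408 + 408 = 1144.0 m².
Σ(Sᵢαᵢ) = 315.1*0.08 + 12.9*0.04 + 408*0.81 + 408*0.02 = 364.364.
ᾱ = 364.364 / 1144.0 = 0.319.

0.319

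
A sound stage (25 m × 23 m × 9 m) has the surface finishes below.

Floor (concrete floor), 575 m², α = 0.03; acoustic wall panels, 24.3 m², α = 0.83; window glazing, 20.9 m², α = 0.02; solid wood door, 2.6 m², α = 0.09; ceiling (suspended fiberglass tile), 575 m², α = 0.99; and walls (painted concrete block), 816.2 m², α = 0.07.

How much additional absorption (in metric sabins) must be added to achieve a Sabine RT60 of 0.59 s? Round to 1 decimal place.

Equivalent absorption area: A₁ = 575*0.03 + 24.3*0.83 + 20.9*0.02 + 2.6*0.09 + 575*0.99 + 816.2*0.07 = 664.455 m².
Target A₂ = 0.161·5175/0.59 = 1412.161 sabins (V = 5175 m³).
ΔA = A₂ − A₁ = 1412.161 − 664.455 = 747.7 sabins.

747.7 sabins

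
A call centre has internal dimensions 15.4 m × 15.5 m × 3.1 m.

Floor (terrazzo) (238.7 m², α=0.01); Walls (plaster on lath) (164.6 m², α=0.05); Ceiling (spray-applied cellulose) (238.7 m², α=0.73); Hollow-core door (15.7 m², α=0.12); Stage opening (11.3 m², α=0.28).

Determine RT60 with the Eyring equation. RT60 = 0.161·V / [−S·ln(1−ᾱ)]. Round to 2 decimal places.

0.53 s

S = Σ Sᵢ = 669.0 m².
Absorption A = 238.7·0.01 + 164.6·0.05 + 238.7·0.73 + 15.7·0.12 + 11.3·0.28 = 189.916 sabins.
Mean coefficient ᾱ = A/S = 0.2839.
−S·ln(1−ᾱ) = −669.0 × ln(1 − 0.2839) = 223.403.
V = 15.4 × 15.5 × 3.1 = 739.97 m³.
RT60 = 0.161 × 739.97 / 223.403 = 0.53 s.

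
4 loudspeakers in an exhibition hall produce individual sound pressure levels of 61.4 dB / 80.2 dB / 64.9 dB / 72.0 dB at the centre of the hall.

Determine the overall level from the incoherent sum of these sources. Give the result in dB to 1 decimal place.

Sum in the linear (power) domain: Σ 10^(Lᵢ/10) = 10^(61.4/10) + 10^(80.2/10) + 10^(64.9/10) + 10^(72.0/10) = 1.25e+08.
Back to dB: 10·log₁₀ Σ = 81.0 dB.

81.0 dB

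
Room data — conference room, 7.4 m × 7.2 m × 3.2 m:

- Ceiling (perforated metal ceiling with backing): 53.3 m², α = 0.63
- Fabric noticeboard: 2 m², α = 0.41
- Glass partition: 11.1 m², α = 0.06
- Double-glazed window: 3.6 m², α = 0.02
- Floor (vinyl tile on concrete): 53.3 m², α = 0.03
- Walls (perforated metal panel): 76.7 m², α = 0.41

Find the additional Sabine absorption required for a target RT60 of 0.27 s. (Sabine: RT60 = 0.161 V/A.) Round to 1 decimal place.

Summing Sᵢαᵢ: 33.579 + 0.820 + 0.666 + 0.072 + 1.599 + 31.447 → A₁ = 68.183 sabins.
For T = 0.27 s, need A₂ = 0.161·V/T = 0.161·170.496/0.27 = 101.666 sabins.
Additional absorption ΔA = 101.666 − 68.183 = 33.5 sabins.

33.5 sabins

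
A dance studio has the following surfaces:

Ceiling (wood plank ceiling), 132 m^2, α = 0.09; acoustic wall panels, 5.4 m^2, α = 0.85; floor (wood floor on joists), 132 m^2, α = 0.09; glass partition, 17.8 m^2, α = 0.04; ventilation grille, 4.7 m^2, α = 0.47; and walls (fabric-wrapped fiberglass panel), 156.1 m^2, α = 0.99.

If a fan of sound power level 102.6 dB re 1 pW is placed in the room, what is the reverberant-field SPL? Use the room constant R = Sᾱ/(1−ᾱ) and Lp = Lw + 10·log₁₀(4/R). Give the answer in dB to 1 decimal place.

83.6 dB

Σ(Sᵢαᵢ) = 132×0.09 + 5.4×0.85 + 132×0.09 + 17.8×0.04 + 4.7×0.47 + 156.1×0.99 = 185.810; total area S = 448.0 m^2.
ᾱ = 185.810/448.0 = 0.4148; R = Sᾱ/(1−ᾱ) = 185.810/(1−0.4148) = 317.515 m^2.
Lp = 102.6 + 10·log₁₀(4/317.515) = 102.6 + (-19.00) = 83.6 dB.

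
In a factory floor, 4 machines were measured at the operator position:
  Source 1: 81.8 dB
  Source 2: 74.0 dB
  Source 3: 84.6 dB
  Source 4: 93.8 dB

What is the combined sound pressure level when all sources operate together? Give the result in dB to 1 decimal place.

Sum in the linear (power) domain: Σ 10^(Lᵢ/10) = 10^(81.8/10) + 10^(74.0/10) + 10^(84.6/10) + 10^(93.8/10) = 2.864e+09.
Back to dB: 10·log₁₀ Σ = 94.6 dB.

94.6 dB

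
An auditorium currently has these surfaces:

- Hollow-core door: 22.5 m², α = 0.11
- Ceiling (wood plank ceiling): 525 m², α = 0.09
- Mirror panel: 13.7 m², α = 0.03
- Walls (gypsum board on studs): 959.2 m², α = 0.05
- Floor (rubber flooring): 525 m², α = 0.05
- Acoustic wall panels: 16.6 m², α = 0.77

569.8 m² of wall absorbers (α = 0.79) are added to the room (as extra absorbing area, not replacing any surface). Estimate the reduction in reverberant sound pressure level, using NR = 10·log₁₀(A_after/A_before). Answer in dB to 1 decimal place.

6.3 dB

Summing Sᵢαᵢ: 2.475 + 47.250 + 0.411 + 47.960 + 26.250 + 12.782 → A_before = 137.128 sabins.
Treatment contributes 569.8·0.79 = 450.142 sabins.
New total A_after = 587.270 sabins.
Reduction = 10 log₁₀(A_after/A_before) = 10 log₁₀(4.2826) = 6.3 dB.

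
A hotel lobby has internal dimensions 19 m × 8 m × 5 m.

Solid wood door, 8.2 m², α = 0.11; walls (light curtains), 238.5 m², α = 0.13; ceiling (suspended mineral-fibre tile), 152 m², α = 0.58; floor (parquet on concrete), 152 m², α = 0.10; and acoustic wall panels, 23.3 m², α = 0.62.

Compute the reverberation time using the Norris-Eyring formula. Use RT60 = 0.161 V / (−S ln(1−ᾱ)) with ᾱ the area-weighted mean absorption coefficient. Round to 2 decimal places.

S = Σ Sᵢ = 574.0 m².
Absorption A = 8.2×0.11 + 238.5×0.13 + 152×0.58 + 152×0.10 + 23.3×0.62 = 149.713 sabins.
Mean coefficient ᾱ = A/S = 0.2608.
Eyring denominator: −S ln(1−ᾱ) = 173.455.
V = 19 × 8 × 5 = 760 m³.
RT60 = 0.161 × 760 / 173.455 = 0.71 s.

0.71 s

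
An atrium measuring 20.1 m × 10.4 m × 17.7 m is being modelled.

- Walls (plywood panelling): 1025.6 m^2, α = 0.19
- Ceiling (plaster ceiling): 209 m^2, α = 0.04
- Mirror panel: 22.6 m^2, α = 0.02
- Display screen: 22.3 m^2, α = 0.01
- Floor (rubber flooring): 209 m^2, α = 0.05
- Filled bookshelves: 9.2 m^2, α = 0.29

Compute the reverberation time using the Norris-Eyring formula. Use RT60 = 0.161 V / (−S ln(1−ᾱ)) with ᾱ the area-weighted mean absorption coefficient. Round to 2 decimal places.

2.54 seconds

S = Σ Sᵢ = 1497.7 m^2.
Σ(Sᵢαᵢ) = 1025.6×0.19 + 209×0.04 + 22.6×0.02 + 22.3×0.01 + 209×0.05 + 9.2×0.29 = 217.017.
Mean coefficient ᾱ = A/S = 0.1449.
−S·ln(1−ᾱ) = −1497.7 × ln(1 − 0.1449) = 234.445.
V = 20.1 × 10.4 × 17.7 = 3700.008 m³.
T = 0.161·V/[−S·ln(1−ᾱ)] = 0.161·3700.008/234.445 = 2.54 s.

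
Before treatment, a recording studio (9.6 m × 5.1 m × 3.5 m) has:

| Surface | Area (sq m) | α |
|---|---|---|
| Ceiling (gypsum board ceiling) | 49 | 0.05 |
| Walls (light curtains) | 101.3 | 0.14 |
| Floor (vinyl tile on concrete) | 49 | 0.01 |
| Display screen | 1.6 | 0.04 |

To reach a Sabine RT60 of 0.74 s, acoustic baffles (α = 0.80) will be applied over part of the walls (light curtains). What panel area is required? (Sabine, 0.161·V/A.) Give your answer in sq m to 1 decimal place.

30.4

A₁ = Σ Sᵢαᵢ = 49·0.05 + 101.3·0.14 + 49·0.01 + 1.6·0.04 = 17.186 sabins.
V = 171.36 m³. Target absorption A₂ = 0.161 × 171.36 / 0.74 = 37.282 sabins.
Absorption to add: 37.282 − 17.186 = 20.096 sabins.
Net gain per sq m: Δα = 0.80 − 0.14 = 0.66.
Panel area = 20.096 / 0.66 = 30.4 sq m.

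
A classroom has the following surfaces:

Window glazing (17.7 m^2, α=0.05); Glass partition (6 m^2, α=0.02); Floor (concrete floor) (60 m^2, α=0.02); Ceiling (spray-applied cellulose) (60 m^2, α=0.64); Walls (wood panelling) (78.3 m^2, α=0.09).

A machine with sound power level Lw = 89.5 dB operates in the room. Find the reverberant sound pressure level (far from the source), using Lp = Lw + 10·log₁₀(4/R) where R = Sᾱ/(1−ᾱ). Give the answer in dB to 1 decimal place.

77.7 dB

A = 47.652 sabins; S = 222.0 m^2.
ᾱ = 0.2146, so room constant R = A/(1−ᾱ) = 60.672 m^2.
Lp = 89.5 + 10·log₁₀(4/60.672) = 89.5 + (-11.81) = 77.7 dB.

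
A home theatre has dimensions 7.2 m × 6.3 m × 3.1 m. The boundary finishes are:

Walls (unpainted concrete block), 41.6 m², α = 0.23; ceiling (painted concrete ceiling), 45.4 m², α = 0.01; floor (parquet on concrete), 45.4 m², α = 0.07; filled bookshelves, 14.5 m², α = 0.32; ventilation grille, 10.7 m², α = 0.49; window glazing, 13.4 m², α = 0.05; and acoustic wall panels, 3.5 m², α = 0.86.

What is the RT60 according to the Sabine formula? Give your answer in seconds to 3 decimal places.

0.846 sec

Total absorption A = 41.6×0.23 + 45.4×0.01 + 45.4×0.07 + 14.5×0.32 + 10.7×0.49 + 13.4×0.05 + 3.5×0.86
  = 9.568 + 0.454 + 3.178 + 4.640 + 5.243 + 0.670 + 3.010 = 26.763 m² sabins.
Volume V = 7.2 × 6.3 × 3.1 = 140.616 m³.
Sabine: RT60 = 0.161 × 140.616 / 26.763 = 0.846 s.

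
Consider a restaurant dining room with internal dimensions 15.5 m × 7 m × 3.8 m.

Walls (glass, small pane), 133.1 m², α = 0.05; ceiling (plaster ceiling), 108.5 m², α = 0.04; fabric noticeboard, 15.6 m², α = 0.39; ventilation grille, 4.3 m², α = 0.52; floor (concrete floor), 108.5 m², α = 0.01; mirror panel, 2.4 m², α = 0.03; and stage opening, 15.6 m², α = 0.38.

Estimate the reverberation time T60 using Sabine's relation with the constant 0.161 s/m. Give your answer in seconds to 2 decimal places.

Equivalent absorption area: A = 133.1*0.05 + 108.5*0.04 + 15.6*0.39 + 4.3*0.52 + 108.5*0.01 + 2.4*0.03 + 15.6*0.38 = 26.400 m².
Room volume: 412.3 m³.
T = 0.161 V/A = 0.161·412.3/26.400 = 2.51 s.

2.51 s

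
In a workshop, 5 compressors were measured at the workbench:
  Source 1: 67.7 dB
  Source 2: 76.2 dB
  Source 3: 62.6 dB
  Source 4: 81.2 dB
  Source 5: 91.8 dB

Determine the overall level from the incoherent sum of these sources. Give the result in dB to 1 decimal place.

92.3 dB

Sum in the linear (power) domain: Σ 10^(Lᵢ/10) = 10^(67.7/10) + 10^(76.2/10) + 10^(62.6/10) + 10^(81.2/10) + 10^(91.8/10) = 1.695e+09.
L_total = 10·log₁₀(1.695e+09) = 92.3 dB.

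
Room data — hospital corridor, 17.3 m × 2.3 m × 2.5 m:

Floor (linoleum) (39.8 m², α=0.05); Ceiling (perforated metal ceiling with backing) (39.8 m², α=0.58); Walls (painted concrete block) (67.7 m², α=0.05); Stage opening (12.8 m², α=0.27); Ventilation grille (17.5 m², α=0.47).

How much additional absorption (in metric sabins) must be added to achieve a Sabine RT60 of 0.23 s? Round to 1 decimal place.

Equivalent absorption area: A₁ = 39.8×0.05 + 39.8×0.58 + 67.7×0.05 + 12.8×0.27 + 17.5×0.47 = 40.140 m².
Target A₂ = 0.161·99.475/0.23 = 69.632 sabins (V = 99.475 m³).
ΔA = A₂ − A₁ = 69.632 − 40.140 = 29.5 sabins.

29.5 sabins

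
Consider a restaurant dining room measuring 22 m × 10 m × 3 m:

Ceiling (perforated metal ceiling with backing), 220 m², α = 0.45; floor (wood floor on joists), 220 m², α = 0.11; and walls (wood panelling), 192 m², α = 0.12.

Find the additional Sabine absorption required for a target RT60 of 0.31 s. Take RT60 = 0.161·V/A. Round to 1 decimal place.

A₁ = Σ Sᵢαᵢ = 220×0.45 + 220×0.11 + 192×0.12 = 146.240 sabins.
For T = 0.31 s, need A₂ = 0.161·V/T = 0.161·660/0.31 = 342.774 sabins.
Additional absorption ΔA = 342.774 − 146.240 = 196.5 sabins.

196.5 sabins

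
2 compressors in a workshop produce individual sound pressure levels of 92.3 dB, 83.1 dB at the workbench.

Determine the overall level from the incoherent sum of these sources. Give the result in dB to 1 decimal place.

92.8 dB

Sum in the linear (power) domain: Σ 10^(Lᵢ/10) = 10^(92.3/10) + 10^(83.1/10) = 1.902e+09.
Combined level = 10 log₁₀(1.902e+09) = 92.8 dB.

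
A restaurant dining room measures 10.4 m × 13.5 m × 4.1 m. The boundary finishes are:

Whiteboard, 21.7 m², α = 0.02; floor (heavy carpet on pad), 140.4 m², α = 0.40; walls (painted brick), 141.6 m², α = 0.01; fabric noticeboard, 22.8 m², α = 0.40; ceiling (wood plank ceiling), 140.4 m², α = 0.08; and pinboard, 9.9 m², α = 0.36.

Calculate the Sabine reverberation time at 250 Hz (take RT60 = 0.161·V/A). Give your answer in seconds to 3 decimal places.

1.131 s

A = Σ Sᵢαᵢ = 21.7*0.02 + 140.4*0.40 + 141.6*0.01 + 22.8*0.40 + 140.4*0.08 + 9.9*0.36 = 81.926 sabins.
Volume V = 10.4 × 13.5 × 4.1 = 575.64 m³.
T = 0.161 V/A = 0.161·575.64/81.926 = 1.131 s.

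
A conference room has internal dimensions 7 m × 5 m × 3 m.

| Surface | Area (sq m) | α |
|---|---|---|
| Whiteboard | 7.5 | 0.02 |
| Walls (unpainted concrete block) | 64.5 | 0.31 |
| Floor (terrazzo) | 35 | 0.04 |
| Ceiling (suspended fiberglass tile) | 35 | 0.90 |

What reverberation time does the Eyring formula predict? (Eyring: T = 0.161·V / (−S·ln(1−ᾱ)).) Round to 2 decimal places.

0.25 seconds

Total surface area S = 7.5 + 64.5 + 35 + 35 = 142.0 sq m.
Absorption A = 7.5·0.02 + 64.5·0.31 + 35·0.04 + 35·0.90 = 53.045 sabins.
Mean coefficient ᾱ = A/S = 0.3736.
−S·ln(1−ᾱ) = −142.0 × ln(1 − 0.3736) = 66.423.
V = 7 × 5 × 3 = 105 m³.
T = 0.161·V/[−S·ln(1−ᾱ)] = 0.161·105/66.423 = 0.25 s.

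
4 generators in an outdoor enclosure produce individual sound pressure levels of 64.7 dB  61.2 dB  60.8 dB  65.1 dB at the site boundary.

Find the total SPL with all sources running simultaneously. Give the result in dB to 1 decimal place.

Converting to relative power and adding: 10^(64.7/10) + 10^(61.2/10) + 10^(60.8/10) + 10^(65.1/10) = 8.708e+06.
Combined level = 10 log₁₀(8.708e+06) = 69.4 dB.

69.4 dB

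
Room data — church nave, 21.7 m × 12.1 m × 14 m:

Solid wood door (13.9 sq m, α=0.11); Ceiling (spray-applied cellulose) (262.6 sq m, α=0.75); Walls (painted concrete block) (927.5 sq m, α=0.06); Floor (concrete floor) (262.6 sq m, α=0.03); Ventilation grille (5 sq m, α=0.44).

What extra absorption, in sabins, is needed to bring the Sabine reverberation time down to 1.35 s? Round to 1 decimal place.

174.2 sabins

Summing Sᵢαᵢ: 1.529 + 196.950 + 55.650 + 7.878 + 2.200 → A₁ = 264.207 sabins.
V = 3675.98 m³. Required absorption A₂ = 0.161 × 3675.98 / 1.35 = 438.395 sabins.
ΔA = A₂ − A₁ = 438.395 − 264.207 = 174.2 sabins.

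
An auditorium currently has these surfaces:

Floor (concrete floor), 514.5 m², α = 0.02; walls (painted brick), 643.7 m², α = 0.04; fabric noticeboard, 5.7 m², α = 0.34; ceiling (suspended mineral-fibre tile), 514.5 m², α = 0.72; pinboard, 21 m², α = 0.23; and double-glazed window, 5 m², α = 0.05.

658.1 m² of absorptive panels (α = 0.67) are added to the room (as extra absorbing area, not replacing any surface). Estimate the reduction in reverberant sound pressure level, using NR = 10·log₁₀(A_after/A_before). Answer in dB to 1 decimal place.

A_before = Σ Sᵢαᵢ = 514.5*0.02 + 643.7*0.04 + 5.7*0.34 + 514.5*0.72 + 21*0.23 + 5*0.05 = 413.496 sabins.
Added absorption = 658.1 × 0.67 = 440.927 sabins.
New total A_after = 854.423 sabins.
Reduction = 10 log₁₀(A_after/A_before) = 10 log₁₀(2.0663) = 3.2 dB.

3.2 dB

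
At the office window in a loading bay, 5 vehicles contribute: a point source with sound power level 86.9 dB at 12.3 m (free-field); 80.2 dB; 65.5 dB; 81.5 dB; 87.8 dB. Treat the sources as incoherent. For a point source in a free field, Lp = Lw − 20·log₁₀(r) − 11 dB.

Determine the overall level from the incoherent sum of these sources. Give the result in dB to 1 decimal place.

Source at 12.3 m: Lp = 86.9 − 20·log₁₀(12.3) − 11 = 54.1 dB.
Σ 10^(Lᵢ/10) = 8.523e+08.
L_total = 10·log₁₀(8.523e+08) = 89.3 dB.

89.3 dB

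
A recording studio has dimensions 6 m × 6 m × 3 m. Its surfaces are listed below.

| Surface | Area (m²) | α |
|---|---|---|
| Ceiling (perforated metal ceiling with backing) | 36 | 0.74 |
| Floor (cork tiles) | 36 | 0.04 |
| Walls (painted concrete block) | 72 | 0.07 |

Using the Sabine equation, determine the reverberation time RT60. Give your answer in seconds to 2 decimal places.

0.53 sec

Equivalent absorption area: A = 36×0.74 + 36×0.04 + 72×0.07 = 33.120 m².
Volume V = 6 × 6 × 3 = 108 m³.
RT60 = 0.161 · V / A = 0.161 × 108 / 33.120 = 0.53 s.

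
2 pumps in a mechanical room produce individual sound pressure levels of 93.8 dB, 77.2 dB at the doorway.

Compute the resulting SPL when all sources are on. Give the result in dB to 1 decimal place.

93.9 dB

Sum in the linear (power) domain: Σ 10^(Lᵢ/10) = 10^(93.8/10) + 10^(77.2/10) = 2.451e+09.
L_total = 10·log₁₀(2.451e+09) = 93.9 dB.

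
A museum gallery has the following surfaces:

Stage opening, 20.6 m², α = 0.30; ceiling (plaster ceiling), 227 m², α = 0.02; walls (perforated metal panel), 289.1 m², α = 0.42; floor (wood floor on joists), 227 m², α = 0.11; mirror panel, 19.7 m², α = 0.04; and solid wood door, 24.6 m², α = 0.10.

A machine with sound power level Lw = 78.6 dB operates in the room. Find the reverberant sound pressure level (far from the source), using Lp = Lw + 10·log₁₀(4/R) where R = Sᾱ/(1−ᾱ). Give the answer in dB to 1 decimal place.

Σ(Sᵢαᵢ) = 20.6·0.30 + 227·0.02 + 289.1·0.42 + 227·0.11 + 19.7·0.04 + 24.6·0.10 = 160.360; total area S = 808.0 m².
ᾱ = 160.360/808.0 = 0.1985; R = Sᾱ/(1−ᾱ) = 160.360/(1−0.1985) = 200.075 m².
Lp = Lw + 10 log₁₀(4/R) = 78.6 -16.99 = 61.6 dB.

61.6 dB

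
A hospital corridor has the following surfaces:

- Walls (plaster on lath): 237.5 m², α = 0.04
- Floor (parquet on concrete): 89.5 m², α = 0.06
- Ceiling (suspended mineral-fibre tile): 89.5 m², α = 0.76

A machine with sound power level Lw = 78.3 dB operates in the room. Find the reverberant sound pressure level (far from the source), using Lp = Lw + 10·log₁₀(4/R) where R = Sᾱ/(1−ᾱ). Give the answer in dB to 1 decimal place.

64.2 dB

Σ(Sᵢαᵢ) = 237.5·0.04 + 89.5·0.06 + 89.5·0.76 = 82.890; total area S = 416.5 m².
ᾱ = 82.890/416.5 = 0.1990; R = Sᾱ/(1−ᾱ) = 82.890/(1−0.1990) = 103.483 m².
Lp = 78.3 + 10·log₁₀(4/103.483) = 78.3 + (-14.13) = 64.2 dB.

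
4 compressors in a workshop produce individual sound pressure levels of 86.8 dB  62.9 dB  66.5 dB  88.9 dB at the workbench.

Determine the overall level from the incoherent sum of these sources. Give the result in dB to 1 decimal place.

91.0 dB

Sum in the linear (power) domain: Σ 10^(Lᵢ/10) = 10^(86.8/10) + 10^(62.9/10) + 10^(66.5/10) + 10^(88.9/10) = 1.261e+09.
L_total = 10·log₁₀(1.261e+09) = 91.0 dB.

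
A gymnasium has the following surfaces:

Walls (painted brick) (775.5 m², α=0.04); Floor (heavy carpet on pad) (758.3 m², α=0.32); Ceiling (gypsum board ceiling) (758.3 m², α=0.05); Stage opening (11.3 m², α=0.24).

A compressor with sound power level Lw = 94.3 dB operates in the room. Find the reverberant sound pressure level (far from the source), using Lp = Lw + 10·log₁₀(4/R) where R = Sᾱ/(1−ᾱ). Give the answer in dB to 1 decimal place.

74.7 dB

A = 314.303 sabins; S = 2303.4 m².
ᾱ = 0.1365, so room constant R = A/(1−ᾱ) = 363.987 m².
Lp = Lw + 10 log₁₀(4/R) = 94.3 -19.59 = 74.7 dB.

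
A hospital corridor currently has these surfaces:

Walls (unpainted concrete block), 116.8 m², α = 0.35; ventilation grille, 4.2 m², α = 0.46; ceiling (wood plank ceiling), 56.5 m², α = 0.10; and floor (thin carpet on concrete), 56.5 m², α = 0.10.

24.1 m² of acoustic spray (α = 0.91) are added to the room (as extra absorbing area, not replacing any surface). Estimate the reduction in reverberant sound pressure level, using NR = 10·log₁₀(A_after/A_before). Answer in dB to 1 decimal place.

Equivalent absorption area: A_before = 116.8×0.35 + 4.2×0.46 + 56.5×0.10 + 56.5×0.10 = 54.112 m².
Added absorption = 24.1 × 0.91 = 21.931 sabins.
New total A_after = 76.043 sabins.
NR = 10·log₁₀(76.043/54.112) = 1.5 dB.

1.5 dB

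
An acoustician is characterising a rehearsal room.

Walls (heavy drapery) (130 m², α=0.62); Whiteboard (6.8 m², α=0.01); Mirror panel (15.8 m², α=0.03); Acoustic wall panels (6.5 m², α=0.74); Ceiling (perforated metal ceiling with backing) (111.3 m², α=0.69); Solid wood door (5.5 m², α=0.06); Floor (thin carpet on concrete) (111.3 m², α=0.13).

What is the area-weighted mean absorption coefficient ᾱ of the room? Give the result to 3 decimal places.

0.459

Total surface area S = 387.2 m².
Σ(Sᵢαᵢ) = 130×0.62 + 6.8×0.01 + 15.8×0.03 + 6.5×0.74 + 111.3×0.69 + 5.5×0.06 + 111.3×0.13 = 177.548.
ᾱ = 177.548 / 387.2 = 0.459.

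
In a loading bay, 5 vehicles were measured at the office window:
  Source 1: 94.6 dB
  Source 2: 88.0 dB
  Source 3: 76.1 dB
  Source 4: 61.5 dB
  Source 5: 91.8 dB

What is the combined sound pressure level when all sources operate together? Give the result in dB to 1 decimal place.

Σ 10^(Lᵢ/10) = 5.071e+09.
Combined level = 10 log₁₀(5.071e+09) = 97.1 dB.

97.1 dB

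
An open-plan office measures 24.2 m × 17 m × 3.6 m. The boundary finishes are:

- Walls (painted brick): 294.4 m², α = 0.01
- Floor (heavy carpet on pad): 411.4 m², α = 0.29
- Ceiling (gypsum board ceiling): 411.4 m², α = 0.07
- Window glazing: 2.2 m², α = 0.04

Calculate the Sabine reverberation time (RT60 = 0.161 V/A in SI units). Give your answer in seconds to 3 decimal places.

Total absorption A = 294.4×0.01 + 411.4×0.29 + 411.4×0.07 + 2.2×0.04
  = 2.944 + 119.306 + 28.798 + 0.088 = 151.136 m² sabins.
Room volume: 1481.04 m³.
RT60 = 0.161 · V / A = 0.161 × 1481.04 / 151.136 = 1.578 s.

1.578 s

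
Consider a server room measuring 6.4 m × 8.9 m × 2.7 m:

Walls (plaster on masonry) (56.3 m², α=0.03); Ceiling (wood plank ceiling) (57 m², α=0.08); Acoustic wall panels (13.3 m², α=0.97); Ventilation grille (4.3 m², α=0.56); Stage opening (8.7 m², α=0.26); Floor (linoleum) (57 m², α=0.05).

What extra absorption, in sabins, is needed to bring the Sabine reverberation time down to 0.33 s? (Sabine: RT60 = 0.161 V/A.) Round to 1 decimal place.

Equivalent absorption area: A₁ = 56.3×0.03 + 57×0.08 + 13.3×0.97 + 4.3×0.56 + 8.7×0.26 + 57×0.05 = 26.670 m².
V = 153.792 m³. Required absorption A₂ = 0.161 × 153.792 / 0.33 = 75.032 sabins.
Shortfall: 75.032 − 26.670 = 48.4 sabins.

48.4 sabins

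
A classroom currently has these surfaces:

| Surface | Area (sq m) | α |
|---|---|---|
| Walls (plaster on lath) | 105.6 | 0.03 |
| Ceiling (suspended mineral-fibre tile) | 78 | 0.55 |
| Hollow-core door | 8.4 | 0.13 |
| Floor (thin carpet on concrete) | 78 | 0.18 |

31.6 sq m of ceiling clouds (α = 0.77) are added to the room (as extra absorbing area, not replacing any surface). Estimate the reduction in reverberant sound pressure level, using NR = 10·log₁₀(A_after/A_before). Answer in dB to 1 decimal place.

A_before = Σ Sᵢαᵢ = 105.6·0.03 + 78·0.55 + 8.4·0.13 + 78·0.18 = 61.200 sabins.
Added absorption = 31.6 × 0.77 = 24.332 sabins.
New total A_after = 85.532 sabins.
NR = 10·log₁₀(85.532/61.200) = 1.5 dB.

1.5 dB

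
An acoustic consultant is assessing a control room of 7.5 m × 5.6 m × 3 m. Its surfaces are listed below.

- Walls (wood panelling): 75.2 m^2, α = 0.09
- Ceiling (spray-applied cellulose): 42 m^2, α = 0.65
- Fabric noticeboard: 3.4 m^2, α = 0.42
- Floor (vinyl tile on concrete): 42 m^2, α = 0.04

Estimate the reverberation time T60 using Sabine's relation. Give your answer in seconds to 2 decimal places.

0.55 seconds

Summing Sᵢαᵢ: 6.768 + 27.300 + 1.428 + 1.680 → A = 37.176 sabins.
V = 7.5·5.6·3 = 126 m³.
Sabine: RT60 = 0.161 × 126 / 37.176 = 0.55 s.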